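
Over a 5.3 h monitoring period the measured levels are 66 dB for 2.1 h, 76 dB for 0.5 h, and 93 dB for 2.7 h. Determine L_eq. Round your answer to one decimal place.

Weight each interval's intensity by its duration and average over T = 5.3 h:
Σ tᵢ·10^(Lᵢ/10) = 2.1·10^(66/10) + 0.5·10^(76/10) + 2.7·10^(93/10) = 5.415e+09.
L_eq = 10·log₁₀(5.415e+09/5.3) = 90.09 dB.

90.1 dB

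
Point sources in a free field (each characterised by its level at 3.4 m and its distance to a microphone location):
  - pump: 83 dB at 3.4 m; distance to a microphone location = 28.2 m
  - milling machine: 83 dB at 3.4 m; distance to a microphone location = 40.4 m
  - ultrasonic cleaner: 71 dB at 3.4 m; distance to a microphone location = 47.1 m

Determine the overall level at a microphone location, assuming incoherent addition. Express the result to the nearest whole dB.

66 dB

Propagate each source to the receiver with L = L_ref − 20·log₁₀(r/r_ref), then add intensities.
pump: 83 − 20·log₁₀(28.2/3.4) = 83 − 18.38 = 64.62 dB.
milling machine: 83 − 20·log₁₀(40.4/3.4) = 83 − 21.50 = 61.50 dB.
ultrasonic cleaner: 71 − 20·log₁₀(47.1/3.4) = 71 − 22.83 = 48.17 dB.
Σ 10^(L/10) = 4.379e+06 → L_total = 10·log₁₀(4.379e+06) = 66.41 dB.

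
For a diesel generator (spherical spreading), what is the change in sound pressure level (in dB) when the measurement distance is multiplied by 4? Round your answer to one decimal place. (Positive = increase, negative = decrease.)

-12.0 dB

With spherical spreading the level changes by −20·log₁₀(r₂/r₁).
ΔL = −20·log₁₀(4) = -12.04 dB.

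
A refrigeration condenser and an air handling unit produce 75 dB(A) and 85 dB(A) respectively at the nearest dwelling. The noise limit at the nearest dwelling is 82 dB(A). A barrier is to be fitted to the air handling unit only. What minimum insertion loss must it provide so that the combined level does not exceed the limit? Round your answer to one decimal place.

4.0 dB

Everything except the air handling unit sums to 10^(75/10) = 3.162e+07 in linear terms, 75.00 dB(A).
To meet 82 dB(A) overall, the treated air handling unit may contribute at most 10^(82/10) − 3.162e+07 = 1.269e+08, i.e. 81.03 dB(A).
So the air handling unit must be reduced from 85 to 81.03 dB(A): IL = 3.97 dB.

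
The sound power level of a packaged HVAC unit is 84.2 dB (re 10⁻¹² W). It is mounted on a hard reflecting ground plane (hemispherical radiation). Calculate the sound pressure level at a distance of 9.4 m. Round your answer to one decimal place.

56.8 dB

Free-field hemispherical radiation: L_p = L_w − 10·log₁₀(2π·r²), r = 9.4 m.
2π·r² = 555.2 m², 10·log₁₀ of that is 27.444 dB.
L_p = 84.2 − 27.444 = 56.76 dB.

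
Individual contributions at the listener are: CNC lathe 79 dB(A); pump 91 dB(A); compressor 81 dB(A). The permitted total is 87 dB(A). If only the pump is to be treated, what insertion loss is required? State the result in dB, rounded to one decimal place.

6.3 dB

The untreated sources together contribute 10^(79/10) + 10^(81/10) = 2.053e+08, i.e. 83.12 dB(A).
To meet 87 dB(A) overall, the treated pump may contribute at most 10^(87/10) − 2.053e+08 = 2.959e+08, i.e. 84.71 dB(A).
Required insertion loss = 91 − 84.71 = 6.29 dB.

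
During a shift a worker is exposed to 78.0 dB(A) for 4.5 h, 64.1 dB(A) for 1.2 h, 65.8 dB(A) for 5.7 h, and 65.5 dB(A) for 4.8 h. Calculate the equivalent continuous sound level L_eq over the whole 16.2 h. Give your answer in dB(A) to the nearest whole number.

73 dB(A)

The energy average is taken in the linear domain: L_eq = 10·log₁₀[(Σ tᵢ·10^(Lᵢ/10))/T], T = 16.2 h.
Σ tᵢ·10^(Lᵢ/10) = 4.5·10^(78.0/10) + 1.2·10^(64.1/10) + 5.7·10^(65.8/10) + 4.8·10^(65.5/10) = 3.257e+08.
L_eq = 10·log₁₀(3.257e+08/16.2) = 73.03 dB(A).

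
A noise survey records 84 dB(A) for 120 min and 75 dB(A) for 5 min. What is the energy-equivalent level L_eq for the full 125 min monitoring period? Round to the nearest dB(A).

The energy average is taken in the linear domain: L_eq = 10·log₁₀[(Σ tᵢ·10^(Lᵢ/10))/T], T = 125 min.
Σ tᵢ·10^(Lᵢ/10) = 120·10^(84/10) + 5·10^(75/10) = 3.030e+10.
L_eq = 10·log₁₀(3.030e+10/125) = 83.85 dB(A).

84 dB(A)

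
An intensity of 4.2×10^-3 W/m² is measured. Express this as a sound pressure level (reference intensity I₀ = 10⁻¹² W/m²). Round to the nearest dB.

L = 10·log₁₀(I/I₀) = 10·log₁₀(4.2×10^-3/10⁻¹²) = 10·log₁₀(4.2×10^9).
L = 10·(0.6232 + 9) = 96.23 dB.

96 dB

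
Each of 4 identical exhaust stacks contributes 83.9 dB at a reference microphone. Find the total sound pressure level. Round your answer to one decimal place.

89.9 dB

N identical incoherent sources raise the level by 10·log₁₀ N.
L_total = 83.9 + 10·log₁₀(4) = 83.9 + 6.021 = 89.92 dB.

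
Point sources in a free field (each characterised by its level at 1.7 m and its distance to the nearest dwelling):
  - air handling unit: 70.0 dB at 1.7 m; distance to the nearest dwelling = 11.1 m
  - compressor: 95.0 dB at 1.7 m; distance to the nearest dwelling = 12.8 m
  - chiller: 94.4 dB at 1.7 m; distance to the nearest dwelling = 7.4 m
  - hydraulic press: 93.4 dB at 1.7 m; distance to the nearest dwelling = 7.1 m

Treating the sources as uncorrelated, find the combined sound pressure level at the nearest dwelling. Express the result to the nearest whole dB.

85 dB

Apply inverse-square spreading to bring every level to the receiver, then sum 10^(L/10).
air handling unit: 70.0 − 20·log₁₀(11.1/1.7) = 70.0 − 16.30 = 53.70 dB.
compressor: 95.0 − 20·log₁₀(12.8/1.7) = 95.0 − 17.54 = 77.46 dB.
chiller: 94.4 − 20·log₁₀(7.4/1.7) = 94.4 − 12.78 = 81.62 dB.
hydraulic press: 93.4 − 20·log₁₀(7.1/1.7) = 93.4 − 12.42 = 80.98 dB.
Σ 10^(L/10) = 3.268e+08 → L_total = 10·log₁₀(3.268e+08) = 85.14 dB.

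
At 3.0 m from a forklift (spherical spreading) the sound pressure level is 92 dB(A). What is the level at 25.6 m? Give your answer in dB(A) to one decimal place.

73.4 dB(A)

Point-source attenuation: ΔL = 20·log₁₀(r₂/r₁) = 20·log₁₀(25.6/3.0) = 18.622 dB.
L₂ = 92 − 20·log₁₀(25.6/3.0) = 92 − 18.622 = 73.38 dB(A).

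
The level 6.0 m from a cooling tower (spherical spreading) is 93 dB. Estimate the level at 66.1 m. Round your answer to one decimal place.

For a point source, L₂ = L₁ − 20·log₁₀(r₂/r₁).
L₂ = 93 − 20·log₁₀(66.1/6.0) = 93 − 20.841 = 72.16 dB.

72.2 dB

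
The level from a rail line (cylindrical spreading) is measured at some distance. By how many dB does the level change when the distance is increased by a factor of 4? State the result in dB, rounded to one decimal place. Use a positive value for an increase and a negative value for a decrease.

Line-source spreading: ΔL = −10·log₁₀(r₂/r₁).
ΔL = −10·log₁₀(4) = -6.02 dB.

-6.0 dB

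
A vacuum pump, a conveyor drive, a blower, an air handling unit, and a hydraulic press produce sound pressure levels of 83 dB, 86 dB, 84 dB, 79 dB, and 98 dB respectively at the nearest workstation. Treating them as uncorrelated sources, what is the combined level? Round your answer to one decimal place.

For uncorrelated sources the intensities add, so convert each level to linear form, sum, and take 10·log₁₀ of the total.
Σ 10^(L/10) = 10^(83/10) + 10^(86/10) + 10^(84/10) + 10^(79/10) + 10^(98/10) = 7.238e+09.
L_total = 10·log₁₀(7.238e+09) = 98.60 dB.

98.6 dB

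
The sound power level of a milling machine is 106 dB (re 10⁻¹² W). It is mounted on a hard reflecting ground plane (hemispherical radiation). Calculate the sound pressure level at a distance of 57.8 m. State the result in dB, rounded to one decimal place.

The power spreads over a hemisphere of area 2π·r², so L_p = L_w − 10·log₁₀(2π·r²).
2π·r² = 2.099e+04 m², 10·log₁₀ of that is 43.220 dB.
L_p = 106 − 43.220 = 62.78 dB.

62.8 dB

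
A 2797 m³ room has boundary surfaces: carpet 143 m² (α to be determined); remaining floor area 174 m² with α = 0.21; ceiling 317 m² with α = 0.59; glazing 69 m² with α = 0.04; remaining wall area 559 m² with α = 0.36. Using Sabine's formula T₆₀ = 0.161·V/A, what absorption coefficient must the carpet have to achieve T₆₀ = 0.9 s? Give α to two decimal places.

Required total absorption A = 0.161·2797/0.9 = 500.35 m².
Absorption from the other surfaces = 174·0.21 + 317·0.59 + 69·0.04 + 559·0.36 = 427.57 m², so the carpet must supply 72.78 m² over 143 m².
α = 72.78/143 = 0.509.

0.51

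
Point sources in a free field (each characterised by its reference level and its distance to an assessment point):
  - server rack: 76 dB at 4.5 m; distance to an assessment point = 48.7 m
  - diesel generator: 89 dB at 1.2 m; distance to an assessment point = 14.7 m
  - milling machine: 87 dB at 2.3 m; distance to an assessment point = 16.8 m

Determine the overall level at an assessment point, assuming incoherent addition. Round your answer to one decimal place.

Propagate each source to the receiver with L = L_ref − 20·log₁₀(r/r_ref), then add intensities.
server rack: 76 − 20·log₁₀(48.7/4.5) = 76 − 20.69 = 55.31 dB.
diesel generator: 89 − 20·log₁₀(14.7/1.2) = 89 − 21.76 = 67.24 dB.
milling machine: 87 − 20·log₁₀(16.8/2.3) = 87 − 17.27 = 69.73 dB.
Σ 10^(L/10) = 1.503e+07 → L_total = 10·log₁₀(1.503e+07) = 71.77 dB.

71.8 dB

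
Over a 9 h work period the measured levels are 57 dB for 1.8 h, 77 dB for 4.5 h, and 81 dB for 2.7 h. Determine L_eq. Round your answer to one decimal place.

The energy average is taken in the linear domain: L_eq = 10·log₁₀[(Σ tᵢ·10^(Lᵢ/10))/T], T = 9 h.
Σ tᵢ·10^(Lᵢ/10) = 1.8·10^(57/10) + 4.5·10^(77/10) + 2.7·10^(81/10) = 5.663e+08.
L_eq = 10·log₁₀(5.663e+08/9) = 77.99 dB.

78.0 dB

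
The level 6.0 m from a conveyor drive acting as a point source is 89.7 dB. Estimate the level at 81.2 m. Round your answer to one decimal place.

Point-source attenuation: ΔL = 20·log₁₀(r₂/r₁) = 20·log₁₀(81.2/6.0) = 22.628 dB.
L₂ = 89.7 − 20·log₁₀(81.2/6.0) = 89.7 − 22.628 = 67.07 dB.

67.1 dB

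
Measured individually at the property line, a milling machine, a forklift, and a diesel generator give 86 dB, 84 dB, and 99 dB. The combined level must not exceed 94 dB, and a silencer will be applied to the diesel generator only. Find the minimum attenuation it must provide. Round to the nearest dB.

6 dB

Fixed contribution from the other sources: Σ 10^(L/10) = 10^(86/10) + 10^(84/10) = 6.493e+08 (88.12 dB).
To meet 94 dB overall, the treated diesel generator may contribute at most 10^(94/10) − 6.493e+08 = 1.863e+09, i.e. 92.70 dB.
So the diesel generator must be reduced from 99 to 92.70 dB: IL = 6.30 dB.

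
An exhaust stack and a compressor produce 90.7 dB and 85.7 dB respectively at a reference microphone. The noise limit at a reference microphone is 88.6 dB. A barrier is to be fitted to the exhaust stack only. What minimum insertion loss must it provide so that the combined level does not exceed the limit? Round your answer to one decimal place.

5.2 dB

Fixed contribution from the other source: Σ 10^(L/10) = 10^(85.7/10) = 3.715e+08 (85.70 dB).
To meet 88.6 dB overall, the treated exhaust stack may contribute at most 10^(88.6/10) − 3.715e+08 = 3.529e+08, i.e. 85.48 dB.
Required insertion loss = 90.7 − 85.48 = 5.22 dB.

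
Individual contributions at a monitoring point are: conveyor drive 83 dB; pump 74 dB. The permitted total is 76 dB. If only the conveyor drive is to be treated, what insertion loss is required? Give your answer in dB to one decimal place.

11.3 dB

Fixed contribution from the other source: Σ 10^(L/10) = 10^(74/10) = 2.512e+07 (74.00 dB).
The limit corresponds to 10^(76/10) = 3.981e+07; subtracting the fixed part leaves 1.469e+07 for the conveyor drive, i.e. 71.67 dB.
So the conveyor drive must be reduced from 83 to 71.67 dB: IL = 11.33 dB.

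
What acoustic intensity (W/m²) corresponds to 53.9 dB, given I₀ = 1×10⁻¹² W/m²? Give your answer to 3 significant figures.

I/I₀ = 10^(53.9/10) = 2.455e+05, so I = 2.455e+05 × 10⁻¹² W/m².

2.45e-07 W/m²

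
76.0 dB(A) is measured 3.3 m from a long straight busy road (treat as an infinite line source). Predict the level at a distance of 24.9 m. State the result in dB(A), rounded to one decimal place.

For a line source, L₂ = L₁ − 10·log₁₀(r₂/r₁).
L₂ = 76.0 − 10·log₁₀(24.9/3.3) = 76.0 − 8.777 = 67.22 dB(A).

67.2 dB(A)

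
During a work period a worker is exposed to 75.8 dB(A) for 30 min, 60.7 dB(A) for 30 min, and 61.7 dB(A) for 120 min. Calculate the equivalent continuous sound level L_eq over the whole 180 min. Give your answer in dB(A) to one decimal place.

Weight each interval's intensity by its duration and average over T = 180 min:
Σ tᵢ·10^(Lᵢ/10) = 30·10^(75.8/10) + 30·10^(60.7/10) + 120·10^(61.7/10) = 1.353e+09.
L_eq = 10·log₁₀(1.353e+09/180) = 68.76 dB(A).

68.8 dB(A)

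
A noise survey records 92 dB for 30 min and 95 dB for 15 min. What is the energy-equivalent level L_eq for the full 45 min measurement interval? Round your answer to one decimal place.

93.2 dB

L_eq = 10·log₁₀[(1/T)·Σ tᵢ·10^(Lᵢ/10)] with T = 45 min.
Σ tᵢ·10^(Lᵢ/10) = 30·10^(92/10) + 15·10^(95/10) = 9.498e+10.
L_eq = 10·log₁₀(9.498e+10/45) = 93.24 dB.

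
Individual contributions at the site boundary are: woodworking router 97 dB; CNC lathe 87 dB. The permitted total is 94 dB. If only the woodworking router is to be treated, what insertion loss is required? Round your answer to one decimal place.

Everything except the woodworking router sums to 10^(87/10) = 5.012e+08 in linear terms, 87.00 dB.
To meet 94 dB overall, the treated woodworking router may contribute at most 10^(94/10) − 5.012e+08 = 2.011e+09, i.e. 93.03 dB.
So the woodworking router must be reduced from 97 to 93.03 dB: IL = 3.97 dB.

4.0 dB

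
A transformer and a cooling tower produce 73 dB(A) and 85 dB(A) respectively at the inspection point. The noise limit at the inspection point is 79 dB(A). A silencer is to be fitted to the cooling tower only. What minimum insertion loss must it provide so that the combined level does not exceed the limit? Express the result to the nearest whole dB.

Fixed contribution from the other source: Σ 10^(L/10) = 10^(73/10) = 1.995e+07 (73.00 dB(A)).
The limit corresponds to 10^(79/10) = 7.943e+07; subtracting the fixed part leaves 5.948e+07 for the cooling tower, i.e. 77.74 dB(A).
Required insertion loss = 85 − 77.74 = 7.26 dB.

7 dB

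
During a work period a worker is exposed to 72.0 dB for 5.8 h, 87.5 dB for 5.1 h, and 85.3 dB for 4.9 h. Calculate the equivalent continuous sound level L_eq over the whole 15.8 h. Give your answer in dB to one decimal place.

Weight each interval's intensity by its duration and average over T = 15.8 h:
Σ tᵢ·10^(Lᵢ/10) = 5.8·10^(72.0/10) + 5.1·10^(87.5/10) + 4.9·10^(85.3/10) = 4.620e+09.
L_eq = 10·log₁₀(4.620e+09/15.8) = 84.66 dB.

84.7 dB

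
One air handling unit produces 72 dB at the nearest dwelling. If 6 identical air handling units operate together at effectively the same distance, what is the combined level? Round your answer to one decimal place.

79.8 dB

L_total = L₁ + 10·log₁₀ N for N identical incoherent sources.
L_total = 72 + 10·log₁₀(6) = 72 + 7.782 = 79.78 dB.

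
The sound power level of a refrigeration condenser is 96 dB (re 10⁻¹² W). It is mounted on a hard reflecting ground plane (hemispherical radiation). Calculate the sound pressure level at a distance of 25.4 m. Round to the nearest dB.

Free-field hemispherical radiation: L_p = L_w − 10·log₁₀(2π·r²), r = 25.4 m.
2π·r² = 4054 m², 10·log₁₀ of that is 36.078 dB.
L_p = 96 − 36.078 = 59.92 dB.

60 dB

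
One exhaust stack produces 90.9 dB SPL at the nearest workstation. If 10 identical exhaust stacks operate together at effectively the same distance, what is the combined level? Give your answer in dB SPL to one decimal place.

100.9 dB SPL

N identical incoherent sources raise the level by 10·log₁₀ N.
L_total = 90.9 + 10·log₁₀(10) = 90.9 + 10.000 = 100.90 dB SPL.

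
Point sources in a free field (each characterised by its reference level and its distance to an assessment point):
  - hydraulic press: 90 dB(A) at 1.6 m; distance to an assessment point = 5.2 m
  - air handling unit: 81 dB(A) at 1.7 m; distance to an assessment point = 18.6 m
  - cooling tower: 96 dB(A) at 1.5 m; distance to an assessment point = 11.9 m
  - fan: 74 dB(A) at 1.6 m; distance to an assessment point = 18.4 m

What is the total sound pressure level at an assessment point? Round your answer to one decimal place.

82.0 dB(A)

First find each source's level at the receiver (point-source: −20·log₁₀(r/r_ref)), then combine on an intensity basis.
hydraulic press: 90 − 20·log₁₀(5.2/1.6) = 90 − 10.24 = 79.76 dB(A).
air handling unit: 81 − 20·log₁₀(18.6/1.7) = 81 − 20.78 = 60.22 dB(A).
cooling tower: 96 − 20·log₁₀(11.9/1.5) = 96 − 17.99 = 78.01 dB(A).
fan: 74 − 20·log₁₀(18.4/1.6) = 74 − 21.21 = 52.79 dB(A).
Σ 10^(L/10) = 1.592e+08 → L_total = 10·log₁₀(1.592e+08) = 82.02 dB(A).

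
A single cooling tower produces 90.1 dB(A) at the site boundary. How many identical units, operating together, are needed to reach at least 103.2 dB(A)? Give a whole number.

Need L₁ + 10·log₁₀ N ≥ 103.2, i.e. log₁₀ N ≥ 1.31.
N ≥ 10^(13.1/10) = 20.417, so N = 21.

21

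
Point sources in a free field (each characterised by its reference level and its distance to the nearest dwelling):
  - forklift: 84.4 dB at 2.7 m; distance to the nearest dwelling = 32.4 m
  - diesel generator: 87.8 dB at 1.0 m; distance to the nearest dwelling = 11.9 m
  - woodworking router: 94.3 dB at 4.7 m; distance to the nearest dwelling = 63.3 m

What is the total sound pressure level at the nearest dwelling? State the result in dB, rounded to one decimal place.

Apply inverse-square spreading to bring every level to the receiver, then sum 10^(L/10).
forklift: 84.4 − 20·log₁₀(32.4/2.7) = 84.4 − 21.58 = 62.82 dB.
diesel generator: 87.8 − 20·log₁₀(11.9/1.0) = 87.8 − 21.51 = 66.29 dB.
woodworking router: 94.3 − 20·log₁₀(63.3/4.7) = 94.3 − 22.59 = 71.71 dB.
Σ 10^(L/10) = 2.101e+07 → L_total = 10·log₁₀(2.101e+07) = 73.22 dB.

73.2 dB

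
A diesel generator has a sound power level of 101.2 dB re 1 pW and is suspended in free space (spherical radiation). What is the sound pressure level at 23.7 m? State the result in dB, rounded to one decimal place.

62.7 dB

The power spreads over a sphere of area 4π·r², so L_p = L_w − 10·log₁₀(4π·r²).
4π·r² = 7058 m², 10·log₁₀ of that is 38.487 dB.
L_p = 101.2 − 38.487 = 62.71 dB.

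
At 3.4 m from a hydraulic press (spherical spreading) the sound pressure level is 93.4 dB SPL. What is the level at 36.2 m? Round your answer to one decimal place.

72.9 dB SPL

For a point source, L₂ = L₁ − 20·log₁₀(r₂/r₁).
L₂ = 93.4 − 20·log₁₀(36.2/3.4) = 93.4 − 20.545 = 72.86 dB SPL.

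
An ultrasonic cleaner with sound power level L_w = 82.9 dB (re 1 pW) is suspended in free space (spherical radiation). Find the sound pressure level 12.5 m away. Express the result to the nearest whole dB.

50 dB

Free-field spherical radiation: L_p = L_w − 10·log₁₀(4π·r²), r = 12.5 m.
4π·r² = 1963 m², 10·log₁₀ of that is 32.930 dB.
L_p = 82.9 − 32.930 = 49.97 dB.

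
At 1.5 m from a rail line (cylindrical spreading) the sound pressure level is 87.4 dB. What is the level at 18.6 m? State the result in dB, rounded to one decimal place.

76.5 dB

Line-source attenuation: ΔL = 10·log₁₀(r₂/r₁) = 10·log₁₀(18.6/1.5) = 10.934 dB.
L₂ = 87.4 − 10·log₁₀(18.6/1.5) = 87.4 − 10.934 = 76.47 dB.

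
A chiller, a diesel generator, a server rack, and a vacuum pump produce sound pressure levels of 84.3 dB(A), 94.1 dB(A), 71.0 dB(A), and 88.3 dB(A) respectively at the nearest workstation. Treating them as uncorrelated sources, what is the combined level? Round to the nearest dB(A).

For uncorrelated sources the intensities add, so convert each level to linear form, sum, and take 10·log₁₀ of the total.
Σ 10^(L/10) = 10^(84.3/10) + 10^(94.1/10) + 10^(71.0/10) + 10^(88.3/10) = 3.528e+09.
L_total = 10·log₁₀(3.528e+09) = 95.48 dB(A).

95 dB(A)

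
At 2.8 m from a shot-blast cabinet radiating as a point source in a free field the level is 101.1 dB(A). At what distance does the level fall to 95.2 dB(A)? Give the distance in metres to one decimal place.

Point-source spreading drops the level by 20·log₁₀(r₂/r₁); inverting, r₂/r₁ = 10^(ΔL/20).
r₂ = 2.8·10^((101.1−95.2)/20) = 2.8·10^(5.9/20) = 5.52 m.

5.5 m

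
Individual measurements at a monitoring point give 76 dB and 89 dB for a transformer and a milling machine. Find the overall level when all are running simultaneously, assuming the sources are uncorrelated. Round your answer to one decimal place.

For uncorrelated sources the intensities add, so convert each level to linear form, sum, and take 10·log₁₀ of the total.
Σ 10^(L/10) = 10^(76/10) + 10^(89/10) = 8.341e+08.
L_total = 10·log₁₀(8.341e+08) = 89.21 dB.

89.2 dB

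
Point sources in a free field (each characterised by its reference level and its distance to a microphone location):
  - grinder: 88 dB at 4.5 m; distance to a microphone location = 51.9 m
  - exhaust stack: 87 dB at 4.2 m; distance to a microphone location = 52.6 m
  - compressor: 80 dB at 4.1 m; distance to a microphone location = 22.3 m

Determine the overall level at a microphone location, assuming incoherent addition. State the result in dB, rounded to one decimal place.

70.5 dB

Apply inverse-square spreading to bring every level to the receiver, then sum 10^(L/10).
grinder: 88 − 20·log₁₀(51.9/4.5) = 88 − 21.24 = 66.76 dB.
exhaust stack: 87 − 20·log₁₀(52.6/4.2) = 87 − 21.95 = 65.05 dB.
compressor: 80 − 20·log₁₀(22.3/4.1) = 80 − 14.71 = 65.29 dB.
Σ 10^(L/10) = 1.132e+07 → L_total = 10·log₁₀(1.132e+07) = 70.54 dB.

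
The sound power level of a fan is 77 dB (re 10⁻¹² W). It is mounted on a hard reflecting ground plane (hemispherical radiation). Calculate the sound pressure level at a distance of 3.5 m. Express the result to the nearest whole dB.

The power spreads over a hemisphere of area 2π·r², so L_p = L_w − 10·log₁₀(2π·r²).
2π·r² = 76.97 m², 10·log₁₀ of that is 18.863 dB.
L_p = 77 − 18.863 = 58.14 dB.

58 dB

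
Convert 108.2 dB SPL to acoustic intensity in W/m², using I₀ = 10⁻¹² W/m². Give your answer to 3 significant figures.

I/I₀ = 10^(108.2/10) = 6.607e+10, so I = 6.607e+10 × 10⁻¹² W/m².

0.0661 W/m²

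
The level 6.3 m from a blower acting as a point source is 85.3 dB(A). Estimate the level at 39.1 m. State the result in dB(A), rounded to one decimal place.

For a point source, L₂ = L₁ − 20·log₁₀(r₂/r₁).
L₂ = 85.3 − 20·log₁₀(39.1/6.3) = 85.3 − 15.857 = 69.44 dB(A).

69.4 dB(A)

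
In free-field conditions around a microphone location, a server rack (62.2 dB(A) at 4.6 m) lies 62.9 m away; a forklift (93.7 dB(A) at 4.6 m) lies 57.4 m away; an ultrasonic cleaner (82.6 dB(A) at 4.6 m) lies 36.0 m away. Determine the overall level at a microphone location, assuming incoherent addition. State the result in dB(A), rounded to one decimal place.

72.6 dB(A)

Propagate each source to the receiver with L = L_ref − 20·log₁₀(r/r_ref), then add intensities.
server rack: 62.2 − 20·log₁₀(62.9/4.6) = 62.2 − 22.72 = 39.48 dB(A).
forklift: 93.7 − 20·log₁₀(57.4/4.6) = 93.7 − 21.92 = 71.78 dB(A).
ultrasonic cleaner: 82.6 − 20·log₁₀(36.0/4.6) = 82.6 − 17.87 = 64.73 dB(A).
Σ 10^(L/10) = 1.804e+07 → L_total = 10·log₁₀(1.804e+07) = 72.56 dB(A).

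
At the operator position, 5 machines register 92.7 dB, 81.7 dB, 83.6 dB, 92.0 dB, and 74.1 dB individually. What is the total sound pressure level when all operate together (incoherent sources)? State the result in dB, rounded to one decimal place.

95.9 dB

Incoherent sources combine by intensity addition: L_total = 10·log₁₀(Σ 10^(L_i/10)).
Σ 10^(L/10) = 10^(92.7/10) + 10^(81.7/10) + 10^(83.6/10) + 10^(92.0/10) + 10^(74.1/10) = 3.850e+09.
L_total = 10·log₁₀(3.850e+09) = 95.85 dB.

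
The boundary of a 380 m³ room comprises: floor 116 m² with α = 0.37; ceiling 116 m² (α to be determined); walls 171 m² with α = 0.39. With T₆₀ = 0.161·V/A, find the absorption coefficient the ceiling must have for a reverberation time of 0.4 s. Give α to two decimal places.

A = 0.161·V/T₆₀ = 0.161·380/0.4 = 152.95 m² sabins.
Absorption from the other surfaces = 116·0.37 + 171·0.39 = 109.61 m², so the ceiling must supply 43.34 m² over 116 m².
α = 43.34/116 = 0.374.

0.37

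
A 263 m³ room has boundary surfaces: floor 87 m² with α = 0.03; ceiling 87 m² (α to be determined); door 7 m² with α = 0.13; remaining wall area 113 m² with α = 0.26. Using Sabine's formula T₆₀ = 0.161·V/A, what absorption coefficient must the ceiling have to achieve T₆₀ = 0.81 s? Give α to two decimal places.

A = 0.161·V/T₆₀ = 0.161·263/0.81 = 52.28 m² sabins.
Absorption from the other surfaces = 87·0.03 + 7·0.13 + 113·0.26 = 32.90 m², so the ceiling must supply 19.38 m² over 87 m².
α = 19.38/87 = 0.223.

0.22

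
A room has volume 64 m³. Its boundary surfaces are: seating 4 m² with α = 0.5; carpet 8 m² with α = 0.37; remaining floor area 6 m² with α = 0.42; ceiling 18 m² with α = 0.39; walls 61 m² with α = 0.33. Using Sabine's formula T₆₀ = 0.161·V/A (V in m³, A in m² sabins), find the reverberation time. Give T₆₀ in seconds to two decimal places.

0.30 s

Summing Sᵢαᵢ: 4·0.5 + 8·0.37 + 6·0.42 + 18·0.39 + 61·0.33 = 34.63 m².
T₆₀ = 0.161·V/A = 0.161·64/34.63 = 0.298 s.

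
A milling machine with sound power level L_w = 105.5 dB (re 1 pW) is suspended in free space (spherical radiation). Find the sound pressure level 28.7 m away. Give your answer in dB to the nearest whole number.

The power spreads over a sphere of area 4π·r², so L_p = L_w − 10·log₁₀(4π·r²).
4π·r² = 1.035e+04 m², 10·log₁₀ of that is 40.150 dB.
L_p = 105.5 − 40.150 = 65.35 dB.

65 dB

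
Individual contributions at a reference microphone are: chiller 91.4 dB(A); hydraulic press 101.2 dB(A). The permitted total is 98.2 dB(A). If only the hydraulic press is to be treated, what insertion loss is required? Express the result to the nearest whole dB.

4 dB

Fixed contribution from the other source: Σ 10^(L/10) = 10^(91.4/10) = 1.380e+09 (91.40 dB(A)).
The limit corresponds to 10^(98.2/10) = 6.607e+09; subtracting the fixed part leaves 5.227e+09 for the hydraulic press, i.e. 97.18 dB(A).
Required insertion loss = 101.2 − 97.18 = 4.02 dB.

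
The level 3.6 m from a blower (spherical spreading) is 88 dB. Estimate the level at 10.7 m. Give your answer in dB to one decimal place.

78.5 dB

For a point source, L₂ = L₁ − 20·log₁₀(r₂/r₁).
L₂ = 88 − 20·log₁₀(10.7/3.6) = 88 − 9.462 = 78.54 dB.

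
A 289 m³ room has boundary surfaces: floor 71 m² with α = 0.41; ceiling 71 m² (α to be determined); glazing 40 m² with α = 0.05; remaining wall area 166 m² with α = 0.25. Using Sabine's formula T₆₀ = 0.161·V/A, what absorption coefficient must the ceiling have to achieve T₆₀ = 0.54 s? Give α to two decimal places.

0.19

From T₆₀ = 0.161·V/A, the target T₆₀ = 0.54 s needs A = 0.161·289/0.54 = 86.16 m².
Absorption from the other surfaces = 71·0.41 + 40·0.05 + 166·0.25 = 72.61 m², so the ceiling must supply 13.55 m² over 71 m².
α = 13.55/71 = 0.191.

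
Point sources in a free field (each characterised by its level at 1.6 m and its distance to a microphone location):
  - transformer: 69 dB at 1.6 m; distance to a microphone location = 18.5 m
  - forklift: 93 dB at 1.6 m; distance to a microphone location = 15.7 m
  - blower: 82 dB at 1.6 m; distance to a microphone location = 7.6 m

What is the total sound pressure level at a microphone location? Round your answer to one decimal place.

First find each source's level at the receiver (point-source: −20·log₁₀(r/r_ref)), then combine on an intensity basis.
transformer: 69 − 20·log₁₀(18.5/1.6) = 69 − 21.26 = 47.74 dB.
forklift: 93 − 20·log₁₀(15.7/1.6) = 93 − 19.84 = 73.16 dB.
blower: 82 − 20·log₁₀(7.6/1.6) = 82 − 13.53 = 68.47 dB.
Σ 10^(L/10) = 2.781e+07 → L_total = 10·log₁₀(2.781e+07) = 74.44 dB.

74.4 dB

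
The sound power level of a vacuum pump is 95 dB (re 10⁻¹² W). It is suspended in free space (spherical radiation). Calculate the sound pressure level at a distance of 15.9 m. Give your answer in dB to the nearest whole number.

60 dB

The power spreads over a sphere of area 4π·r², so L_p = L_w − 10·log₁₀(4π·r²).
4π·r² = 3177 m², 10·log₁₀ of that is 35.020 dB.
L_p = 95 − 35.020 = 59.98 dB.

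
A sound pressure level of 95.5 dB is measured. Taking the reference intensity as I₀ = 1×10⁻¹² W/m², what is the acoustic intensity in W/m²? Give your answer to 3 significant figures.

L = 10·log₁₀(I/I₀) ⇒ I = I₀·10^(L/10) = 10⁻¹² × 10^9.55.

0.00355 W/m²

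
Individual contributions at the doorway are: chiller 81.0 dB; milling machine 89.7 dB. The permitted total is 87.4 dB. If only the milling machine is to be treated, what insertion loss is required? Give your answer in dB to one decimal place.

Everything except the milling machine sums to 10^(81.0/10) = 1.259e+08 in linear terms, 81.00 dB.
The limit corresponds to 10^(87.4/10) = 5.495e+08; subtracting the fixed part leaves 4.236e+08 for the milling machine, i.e. 86.27 dB.
So the milling machine must be reduced from 89.7 to 86.27 dB: IL = 3.43 dB.

3.4 dB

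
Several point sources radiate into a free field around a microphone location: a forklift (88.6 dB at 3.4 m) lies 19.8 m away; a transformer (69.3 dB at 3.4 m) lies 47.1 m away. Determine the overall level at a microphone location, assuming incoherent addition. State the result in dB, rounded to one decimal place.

Propagate each source to the receiver with L = L_ref − 20·log₁₀(r/r_ref), then add intensities.
forklift: 88.6 − 20·log₁₀(19.8/3.4) = 88.6 − 15.30 = 73.30 dB.
transformer: 69.3 − 20·log₁₀(47.1/3.4) = 69.3 − 22.83 = 46.47 dB.
Σ 10^(L/10) = 2.141e+07 → L_total = 10·log₁₀(2.141e+07) = 73.31 dB.

73.3 dB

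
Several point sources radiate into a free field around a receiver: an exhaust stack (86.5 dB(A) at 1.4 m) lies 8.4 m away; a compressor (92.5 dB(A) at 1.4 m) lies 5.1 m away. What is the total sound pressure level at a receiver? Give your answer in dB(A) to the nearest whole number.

82 dB(A)

Apply inverse-square spreading to bring every level to the receiver, then sum 10^(L/10).
exhaust stack: 86.5 − 20·log₁₀(8.4/1.4) = 86.5 − 15.56 = 70.94 dB(A).
compressor: 92.5 − 20·log₁₀(5.1/1.4) = 92.5 − 11.23 = 81.27 dB(A).
Σ 10^(L/10) = 1.464e+08 → L_total = 10·log₁₀(1.464e+08) = 81.66 dB(A).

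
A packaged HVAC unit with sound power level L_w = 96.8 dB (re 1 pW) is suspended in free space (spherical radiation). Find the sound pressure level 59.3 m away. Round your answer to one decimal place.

50.3 dB

L_p = L_w − 10·log₁₀(4π·r²) with r = 59.3 m.
4π·r² = 4.419e+04 m², 10·log₁₀ of that is 46.453 dB.
L_p = 96.8 − 46.453 = 50.35 dB.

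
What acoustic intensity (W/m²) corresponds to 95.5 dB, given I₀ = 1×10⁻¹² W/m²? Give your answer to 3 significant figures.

0.00355 W/m²

I = I₀·10^(L/10) = 10⁻¹² × 10^(95.5/10) = 10^(-2.450).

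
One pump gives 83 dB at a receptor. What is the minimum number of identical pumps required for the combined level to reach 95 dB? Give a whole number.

16

Need L₁ + 10·log₁₀ N ≥ 95, i.e. log₁₀ N ≥ 1.20.
N ≥ 10^(12.0/10) = 15.849, so N = 16.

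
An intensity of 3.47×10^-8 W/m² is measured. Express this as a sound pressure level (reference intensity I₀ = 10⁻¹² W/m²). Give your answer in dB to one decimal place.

45.4 dB

Dividing by I₀ shifts the exponent by 12: I/I₀ = 3.47×10^4.
L = 10·(0.5403 + 4) = 45.40 dB.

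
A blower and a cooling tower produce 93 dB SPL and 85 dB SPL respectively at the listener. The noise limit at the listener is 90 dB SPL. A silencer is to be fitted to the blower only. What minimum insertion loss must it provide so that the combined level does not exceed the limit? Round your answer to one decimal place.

Everything except the blower sums to 10^(85/10) = 3.162e+08 in linear terms, 85.00 dB SPL.
The limit corresponds to 10^(90/10) = 1.000e+09; subtracting the fixed part leaves 6.838e+08 for the blower, i.e. 88.35 dB SPL.
So the blower must be reduced from 93 to 88.35 dB SPL: IL = 4.65 dB.

4.7 dB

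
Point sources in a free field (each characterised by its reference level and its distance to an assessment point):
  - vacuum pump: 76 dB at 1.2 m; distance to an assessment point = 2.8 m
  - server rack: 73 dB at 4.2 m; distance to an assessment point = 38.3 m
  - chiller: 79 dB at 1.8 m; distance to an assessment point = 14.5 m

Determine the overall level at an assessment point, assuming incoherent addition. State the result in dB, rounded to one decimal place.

69.4 dB

Apply inverse-square spreading to bring every level to the receiver, then sum 10^(L/10).
vacuum pump: 76 − 20·log₁₀(2.8/1.2) = 76 − 7.36 = 68.64 dB.
server rack: 73 − 20·log₁₀(38.3/4.2) = 73 − 19.20 = 53.80 dB.
chiller: 79 − 20·log₁₀(14.5/1.8) = 79 − 18.12 = 60.88 dB.
Σ 10^(L/10) = 8.776e+06 → L_total = 10·log₁₀(8.776e+06) = 69.43 dB.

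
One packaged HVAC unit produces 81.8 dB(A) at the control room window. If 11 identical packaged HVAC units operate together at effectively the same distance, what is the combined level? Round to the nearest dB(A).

L_total = L₁ + 10·log₁₀ N for N identical incoherent sources.
L_total = 81.8 + 10·log₁₀(11) = 81.8 + 10.414 = 92.21 dB(A).

92 dB(A)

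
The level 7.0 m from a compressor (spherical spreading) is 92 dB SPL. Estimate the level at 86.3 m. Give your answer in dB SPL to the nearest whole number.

70 dB SPL

Spherical spreading from a point source gives a 20·log₁₀(r₂/r₁) drop.
L₂ = 92 − 20·log₁₀(86.3/7.0) = 92 − 21.818 = 70.18 dB SPL.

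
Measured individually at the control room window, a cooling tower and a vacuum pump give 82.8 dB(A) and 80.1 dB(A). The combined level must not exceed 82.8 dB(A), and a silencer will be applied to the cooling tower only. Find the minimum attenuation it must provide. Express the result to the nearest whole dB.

3 dB

The untreated sources together contribute 10^(80.1/10) = 1.023e+08, i.e. 80.10 dB(A).
To meet 82.8 dB(A) overall, the treated cooling tower may contribute at most 10^(82.8/10) − 1.023e+08 = 8.822e+07, i.e. 79.46 dB(A).
So the cooling tower must be reduced from 82.8 to 79.46 dB(A): IL = 3.34 dB.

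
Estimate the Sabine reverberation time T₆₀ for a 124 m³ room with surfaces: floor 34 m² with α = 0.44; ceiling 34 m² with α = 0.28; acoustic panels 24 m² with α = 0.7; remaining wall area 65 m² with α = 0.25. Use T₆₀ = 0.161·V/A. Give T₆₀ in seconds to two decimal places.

0.35 s

A = Σ Sᵢαᵢ = 34·0.44 + 34·0.28 + 24·0.7 + 65·0.25 = 57.53 m².
T₆₀ = 0.161·V/A = 0.161·124/57.53 = 0.347 s.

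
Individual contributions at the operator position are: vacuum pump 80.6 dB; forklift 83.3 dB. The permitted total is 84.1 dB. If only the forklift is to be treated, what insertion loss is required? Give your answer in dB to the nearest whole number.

2 dB

Everything except the forklift sums to 10^(80.6/10) = 1.148e+08 in linear terms, 80.60 dB.
The limit corresponds to 10^(84.1/10) = 2.570e+08; subtracting the fixed part leaves 1.422e+08 for the forklift, i.e. 81.53 dB.
So the forklift must be reduced from 83.3 to 81.53 dB: IL = 1.77 dB.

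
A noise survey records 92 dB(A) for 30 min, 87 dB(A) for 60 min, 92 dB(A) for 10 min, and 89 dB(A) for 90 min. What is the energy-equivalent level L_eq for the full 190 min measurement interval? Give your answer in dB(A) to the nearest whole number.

89 dB(A)

L_eq = 10·log₁₀[(1/T)·Σ tᵢ·10^(Lᵢ/10)] with T = 190 min.
Σ tᵢ·10^(Lᵢ/10) = 30·10^(92/10) + 60·10^(87/10) + 10·10^(92/10) + 90·10^(89/10) = 1.650e+11.
L_eq = 10·log₁₀(1.650e+11/190) = 89.39 dB(A).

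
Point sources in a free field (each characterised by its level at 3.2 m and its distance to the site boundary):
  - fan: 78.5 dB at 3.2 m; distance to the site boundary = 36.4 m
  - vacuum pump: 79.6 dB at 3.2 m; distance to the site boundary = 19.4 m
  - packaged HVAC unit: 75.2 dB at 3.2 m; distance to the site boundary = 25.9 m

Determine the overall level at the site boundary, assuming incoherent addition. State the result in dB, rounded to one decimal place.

65.5 dB

Apply inverse-square spreading to bring every level to the receiver, then sum 10^(L/10).
fan: 78.5 − 20·log₁₀(36.4/3.2) = 78.5 − 21.12 = 57.38 dB.
vacuum pump: 79.6 − 20·log₁₀(19.4/3.2) = 79.6 − 15.65 = 63.95 dB.
packaged HVAC unit: 75.2 − 20·log₁₀(25.9/3.2) = 75.2 − 18.16 = 57.04 dB.
Σ 10^(L/10) = 3.534e+06 → L_total = 10·log₁₀(3.534e+06) = 65.48 dB.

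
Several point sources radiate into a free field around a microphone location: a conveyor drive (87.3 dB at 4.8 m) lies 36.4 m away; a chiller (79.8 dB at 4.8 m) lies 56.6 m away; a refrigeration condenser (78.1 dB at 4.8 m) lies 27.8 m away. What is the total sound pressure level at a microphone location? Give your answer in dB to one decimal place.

70.8 dB

Propagate each source to the receiver with L = L_ref − 20·log₁₀(r/r_ref), then add intensities.
conveyor drive: 87.3 − 20·log₁₀(36.4/4.8) = 87.3 − 17.60 = 69.70 dB.
chiller: 79.8 − 20·log₁₀(56.6/4.8) = 79.8 − 21.43 = 58.37 dB.
refrigeration condenser: 78.1 − 20·log₁₀(27.8/4.8) = 78.1 − 15.26 = 62.84 dB.
Σ 10^(L/10) = 1.195e+07 → L_total = 10·log₁₀(1.195e+07) = 70.77 dB.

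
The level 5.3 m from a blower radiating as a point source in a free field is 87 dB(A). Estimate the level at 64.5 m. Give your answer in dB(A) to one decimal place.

For a point source, L₂ = L₁ − 20·log₁₀(r₂/r₁).
L₂ = 87 − 20·log₁₀(64.5/5.3) = 87 − 21.706 = 65.29 dB(A).

65.3 dB(A)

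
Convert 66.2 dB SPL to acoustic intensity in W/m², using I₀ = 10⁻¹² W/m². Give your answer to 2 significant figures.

L = 10·log₁₀(I/I₀) ⇒ I = I₀·10^(L/10) = 10⁻¹² × 10^6.62.

4.2e-06 W/m²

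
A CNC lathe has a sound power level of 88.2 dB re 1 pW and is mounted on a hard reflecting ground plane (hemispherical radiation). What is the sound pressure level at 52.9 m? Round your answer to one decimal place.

Free-field hemispherical radiation: L_p = L_w − 10·log₁₀(2π·r²), r = 52.9 m.
2π·r² = 1.758e+04 m², 10·log₁₀ of that is 42.451 dB.
L_p = 88.2 − 42.451 = 45.75 dB.

45.7 dB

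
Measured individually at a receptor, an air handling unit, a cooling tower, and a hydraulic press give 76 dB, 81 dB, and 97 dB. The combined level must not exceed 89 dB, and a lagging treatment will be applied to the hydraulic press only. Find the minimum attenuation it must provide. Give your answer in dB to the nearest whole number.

The untreated sources together contribute 10^(76/10) + 10^(81/10) = 1.657e+08, i.e. 82.19 dB.
To meet 89 dB overall, the treated hydraulic press may contribute at most 10^(89/10) − 1.657e+08 = 6.286e+08, i.e. 87.98 dB.
Required insertion loss = 97 − 87.98 = 9.02 dB.

9 dB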